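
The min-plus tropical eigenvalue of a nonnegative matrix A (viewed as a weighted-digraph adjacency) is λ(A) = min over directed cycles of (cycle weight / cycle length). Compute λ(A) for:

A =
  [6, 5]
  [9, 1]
λ(A) = 1

Enumerate directed cycles and compute their means (weight / length). Sample:
  cycle 0 → 0: weight = 6, length = 1, mean = 6/1 ≈ 6.000
  cycle 1 → 1: weight = 1, length = 1, mean = 1/1 ≈ 1.000
  cycle 0 → 1 → 0: weight = 14, length = 2, mean = 14/2 ≈ 7.000
  cycle 1 → 0 → 1: weight = 14, length = 2, mean = 14/2 ≈ 7.000
Minimum mean = 1.000, attained e.g. along the cycle 1 → 1 with weight 1 and length 1. So λ(A) = 1/1 = 1.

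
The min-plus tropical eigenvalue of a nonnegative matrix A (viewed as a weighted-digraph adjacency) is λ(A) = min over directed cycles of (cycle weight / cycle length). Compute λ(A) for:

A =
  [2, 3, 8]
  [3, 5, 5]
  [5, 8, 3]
λ(A) = 2

Enumerate directed cycles and compute their means (weight / length). Sample:
  cycle 0 → 0: weight = 2, length = 1, mean = 2/1 ≈ 2.000
  cycle 1 → 1: weight = 5, length = 1, mean = 5/1 ≈ 5.000
  cycle 2 → 2: weight = 3, length = 1, mean = 3/1 ≈ 3.000
  cycle 0 → 1 → 0: weight = 6, length = 2, mean = 6/2 ≈ 3.000
  cycle 0 → 2 → 0: weight = 13, length = 2, mean = 13/2 ≈ 6.500
  cycle 1 → 0 → 1: weight = 6, length = 2, mean = 6/2 ≈ 3.000
Minimum mean = 2.000, attained e.g. along the cycle 0 → 0 with weight 2 and length 1. So λ(A) = 2/1 = 2.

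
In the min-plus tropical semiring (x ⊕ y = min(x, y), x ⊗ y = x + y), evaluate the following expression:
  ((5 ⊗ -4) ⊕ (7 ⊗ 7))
((5 ⊗ -4) ⊕ (7 ⊗ 7)) = 1

Expand innermost to outermost. Recall ⊕ takes the minimum of its arguments and ⊗ takes their sum. Working out the expression ((5 ⊗ -4) ⊕ (7 ⊗ 7)) gives 1.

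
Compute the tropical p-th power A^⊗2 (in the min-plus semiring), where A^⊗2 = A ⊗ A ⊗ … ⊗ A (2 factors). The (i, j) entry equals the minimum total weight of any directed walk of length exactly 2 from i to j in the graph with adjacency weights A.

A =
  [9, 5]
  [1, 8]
A^⊗2 =
  [6, 13]
  [9, 6]

Each entry (A^⊗2)_ij equals the minimum over all length-2 walks i = v_0 → v_1 → … → v_2 = j of Σ_t A[v_t][v_{t+1}]. For example, for (i, j) = (0, 1) we minimise over 2 possible intermediate vertex sequences; the minimum is 13, attained along the walk 0 → 1 → 1.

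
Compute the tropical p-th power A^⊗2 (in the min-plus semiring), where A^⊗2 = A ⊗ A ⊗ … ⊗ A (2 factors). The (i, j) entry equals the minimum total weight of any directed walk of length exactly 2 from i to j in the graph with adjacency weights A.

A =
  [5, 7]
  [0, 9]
A^⊗2 =
  [7, 12]
  [5, 7]

Each entry (A^⊗2)_ij equals the minimum over all length-2 walks i = v_0 → v_1 → … → v_2 = j of Σ_t A[v_t][v_{t+1}]. For example, for (i, j) = (0, 1) we minimise over 2 possible intermediate vertex sequences; the minimum is 12, attained along the walk 0 → 0 → 1.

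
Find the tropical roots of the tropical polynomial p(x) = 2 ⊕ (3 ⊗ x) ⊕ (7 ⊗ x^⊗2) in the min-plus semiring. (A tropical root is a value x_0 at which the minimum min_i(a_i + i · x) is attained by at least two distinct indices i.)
Roots: {-4, -1}

Each tropical root is a break point of the lower envelope of the lines y = a_i + i · x (there are 3 lines, with slopes 0, 1, ..., 2). Only the lines that attain the minimum somewhere contribute to roots; other lines are dominated. Here the surviving (envelope) indices are i = 2, i = 1, i = 0.
Intersections between consecutive envelope lines give the roots: for adjacent envelope indices i < j the intersection is x = (a_i − a_j) / (j − i). Reading off the sorted break points: {-4, -1}.
Verification: at each break x_0, at least two indices attain the minimum of min_i(a_i + i · x_0).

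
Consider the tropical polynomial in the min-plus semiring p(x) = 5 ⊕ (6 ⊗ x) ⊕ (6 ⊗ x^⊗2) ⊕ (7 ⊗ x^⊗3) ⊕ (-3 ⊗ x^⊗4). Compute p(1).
p(1) = 1

A tropical monomial a ⊗ x^⊗i evaluates to a + i · x. Evaluating each term at x = 1:
  Term 0 contributes 5 + 0 · 1 = 5
  Term 1 contributes 6 + 1 · 1 = 7
  Term 2 contributes 6 + 2 · 1 = 8
  Term 3 contributes 7 + 3 · 1 = 10
  Term 4 contributes -3 + 4 · 1 = 1
p(1) = ⊕ of these = min[5, 7, 8, 10, 1] = 1.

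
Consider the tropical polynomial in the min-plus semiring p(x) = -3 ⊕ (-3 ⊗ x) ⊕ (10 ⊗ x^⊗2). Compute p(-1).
p(-1) = -4

A tropical monomial a ⊗ x^⊗i evaluates to a + i · x. Evaluating each term at x = -1:
  Term 0 contributes -3 + 0 · -1 = -3
  Term 1 contributes -3 + 1 · -1 = -4
  Term 2 contributes 10 + 2 · -1 = 8
p(-1) = ⊕ of these = min[-3, -4, 8] = -4.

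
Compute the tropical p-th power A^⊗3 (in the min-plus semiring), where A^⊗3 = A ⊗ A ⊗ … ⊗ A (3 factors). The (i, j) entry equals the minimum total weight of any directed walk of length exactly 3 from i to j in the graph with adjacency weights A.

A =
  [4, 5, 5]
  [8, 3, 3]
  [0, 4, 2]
A^⊗3 =
  [7, 10, 9]
  [5, 8, 7]
  [4, 7, 6]

Each entry (A^⊗3)_ij equals the minimum over all length-3 walks i = v_0 → v_1 → … → v_3 = j of Σ_t A[v_t][v_{t+1}]. For example, for (i, j) = (0, 2) we minimise over 9 possible intermediate vertex sequences; the minimum is 9, attained along the walk 0 → 2 → 2 → 2.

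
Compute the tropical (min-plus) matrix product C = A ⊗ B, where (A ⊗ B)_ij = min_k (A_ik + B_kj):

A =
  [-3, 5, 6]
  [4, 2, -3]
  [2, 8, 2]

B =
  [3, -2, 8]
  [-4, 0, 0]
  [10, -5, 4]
A ⊗ B =
  [0, -5, 5]
  [-2, -8, 1]
  [4, -3, 6]

Apply the min-plus product entry-by-entry:
  C[0][0] = min over k of (A[0][0] + B[0][0] = -3 + 3 = 0, A[0][1] + B[1][0] = 5 + -4 = 1, A[0][2] + B[2][0] = 6 + 10 = 16) = 0 (attained at k = 0)
  C[0][1] = min over k of (A[0][0] + B[0][1] = -3 + -2 = -5, A[0][1] + B[1][1] = 5 + 0 = 5, A[0][2] + B[2][1] = 6 + -5 = 1) = -5 (attained at k = 0)
  C[0][2] = min over k of (A[0][0] + B[0][2] = -3 + 8 = 5, A[0][1] + B[1][2] = 5 + 0 = 5, A[0][2] + B[2][2] = 6 + 4 = 10) = 5 (attained at k = 0)
  C[1][0] = min over k of (A[1][0] + B[0][0] = 4 + 3 = 7, A[1][1] + B[1][0] = 2 + -4 = -2, A[1][2] + B[2][0] = -3 + 10 = 7) = -2 (attained at k = 1)
  C[1][1] = min over k of (A[1][0] + B[0][1] = 4 + -2 = 2, A[1][1] + B[1][1] = 2 + 0 = 2, A[1][2] + B[2][1] = -3 + -5 = -8) = -8 (attained at k = 2)
  C[1][2] = min over k of (A[1][0] + B[0][2] = 4 + 8 = 12, A[1][1] + B[1][2] = 2 + 0 = 2, A[1][2] + B[2][2] = -3 + 4 = 1) = 1 (attained at k = 2)
  C[2][0] = min over k of (A[2][0] + B[0][0] = 2 + 3 = 5, A[2][1] + B[1][0] = 8 + -4 = 4, A[2][2] + B[2][0] = 2 + 10 = 12) = 4 (attained at k = 1)
  C[2][1] = min over k of (A[2][0] + B[0][1] = 2 + -2 = 0, A[2][1] + B[1][1] = 8 + 0 = 8, A[2][2] + B[2][1] = 2 + -5 = -3) = -3 (attained at k = 2)
  C[2][2] = min over k of (A[2][0] + B[0][2] = 2 + 8 = 10, A[2][1] + B[1][2] = 8 + 0 = 8, A[2][2] + B[2][2] = 2 + 4 = 6) = 6 (attained at k = 2)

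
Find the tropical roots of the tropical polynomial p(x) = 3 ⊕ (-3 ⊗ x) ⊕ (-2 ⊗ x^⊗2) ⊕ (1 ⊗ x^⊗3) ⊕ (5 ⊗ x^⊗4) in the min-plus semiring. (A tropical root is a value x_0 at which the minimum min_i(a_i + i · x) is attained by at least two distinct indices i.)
Roots: {-4, -3, -1, 6}

Each tropical root is a break point of the lower envelope of the lines y = a_i + i · x (there are 5 lines, with slopes 0, 1, ..., 4). Only the lines that attain the minimum somewhere contribute to roots; other lines are dominated. Here the surviving (envelope) indices are i = 4, i = 3, i = 2, i = 1, i = 0.
Intersections between consecutive envelope lines give the roots: for adjacent envelope indices i < j the intersection is x = (a_i − a_j) / (j − i). Reading off the sorted break points: {-4, -3, -1, 6}.
Verification: at each break x_0, at least two indices attain the minimum of min_i(a_i + i · x_0).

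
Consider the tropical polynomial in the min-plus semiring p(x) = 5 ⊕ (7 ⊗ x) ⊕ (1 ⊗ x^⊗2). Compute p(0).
p(0) = 1

A tropical monomial a ⊗ x^⊗i evaluates to a + i · x. Evaluating each term at x = 0:
  Term 0 contributes 5 + 0 · 0 = 5
  Term 1 contributes 7 + 1 · 0 = 7
  Term 2 contributes 1 + 2 · 0 = 1
p(0) = ⊕ of these = min[5, 7, 1] = 1.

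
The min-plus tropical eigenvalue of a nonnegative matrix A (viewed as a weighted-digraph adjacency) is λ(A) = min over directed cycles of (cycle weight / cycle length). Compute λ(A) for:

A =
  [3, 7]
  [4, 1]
λ(A) = 1

Enumerate directed cycles and compute their means (weight / length). Sample:
  cycle 0 → 0: weight = 3, length = 1, mean = 3/1 ≈ 3.000
  cycle 1 → 1: weight = 1, length = 1, mean = 1/1 ≈ 1.000
  cycle 0 → 1 → 0: weight = 11, length = 2, mean = 11/2 ≈ 5.500
  cycle 1 → 0 → 1: weight = 11, length = 2, mean = 11/2 ≈ 5.500
Minimum mean = 1.000, attained e.g. along the cycle 1 → 1 with weight 1 and length 1. So λ(A) = 1/1 = 1.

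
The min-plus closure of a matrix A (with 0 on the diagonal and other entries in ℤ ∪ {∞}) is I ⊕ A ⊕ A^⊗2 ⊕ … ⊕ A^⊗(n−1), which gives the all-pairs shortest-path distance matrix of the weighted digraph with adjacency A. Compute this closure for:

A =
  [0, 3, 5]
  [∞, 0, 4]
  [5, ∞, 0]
Closure =
  [0, 3, 5]
  [9, 0, 4]
  [5, 8, 0]

This is the Floyd-Warshall all-pairs shortest-path computation. For each intermediate vertex k = 0, 1, …, 2, update dist[i][j] ← min(dist[i][j], dist[i][k] + dist[k][j]). The final matrix gives, for each (i, j), the minimum total weight of any directed path from i to j (possibly empty when i = j).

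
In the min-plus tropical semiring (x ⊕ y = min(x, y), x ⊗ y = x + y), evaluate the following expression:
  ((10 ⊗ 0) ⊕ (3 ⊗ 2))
((10 ⊗ 0) ⊕ (3 ⊗ 2)) = 5

Expand innermost to outermost. Recall ⊕ takes the minimum of its arguments and ⊗ takes their sum. Working out the expression ((10 ⊗ 0) ⊕ (3 ⊗ 2)) gives 5.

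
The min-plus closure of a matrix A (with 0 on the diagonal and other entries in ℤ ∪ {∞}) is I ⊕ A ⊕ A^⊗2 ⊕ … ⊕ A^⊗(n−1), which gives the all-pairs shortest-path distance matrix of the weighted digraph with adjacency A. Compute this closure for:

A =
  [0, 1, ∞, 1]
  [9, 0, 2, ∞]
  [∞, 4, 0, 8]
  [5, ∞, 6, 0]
Closure =
  [0, 1, 3, 1]
  [9, 0, 2, 10]
  [13, 4, 0, 8]
  [5, 6, 6, 0]

This is the Floyd-Warshall all-pairs shortest-path computation. For each intermediate vertex k = 0, 1, …, 3, update dist[i][j] ← min(dist[i][j], dist[i][k] + dist[k][j]). The final matrix gives, for each (i, j), the minimum total weight of any directed path from i to j (possibly empty when i = j).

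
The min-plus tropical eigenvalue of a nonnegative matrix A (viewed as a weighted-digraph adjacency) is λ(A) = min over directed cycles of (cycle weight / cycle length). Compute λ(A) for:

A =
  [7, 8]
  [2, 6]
λ(A) = 5

Enumerate directed cycles and compute their means (weight / length). Sample:
  cycle 0 → 0: weight = 7, length = 1, mean = 7/1 ≈ 7.000
  cycle 1 → 1: weight = 6, length = 1, mean = 6/1 ≈ 6.000
  cycle 0 → 1 → 0: weight = 10, length = 2, mean = 10/2 ≈ 5.000
  cycle 1 → 0 → 1: weight = 10, length = 2, mean = 10/2 ≈ 5.000
Minimum mean = 5.000, attained e.g. along the cycle 0 → 1 → 0 with weight 10 and length 2. So λ(A) = 10/2 = 5.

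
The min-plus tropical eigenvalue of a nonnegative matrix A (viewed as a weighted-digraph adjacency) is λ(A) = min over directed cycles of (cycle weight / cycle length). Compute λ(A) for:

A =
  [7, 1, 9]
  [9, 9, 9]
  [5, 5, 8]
λ(A) = 5

Enumerate directed cycles and compute their means (weight / length). Sample:
  cycle 0 → 0: weight = 7, length = 1, mean = 7/1 ≈ 7.000
  cycle 1 → 1: weight = 9, length = 1, mean = 9/1 ≈ 9.000
  cycle 2 → 2: weight = 8, length = 1, mean = 8/1 ≈ 8.000
  cycle 0 → 1 → 0: weight = 10, length = 2, mean = 10/2 ≈ 5.000
  cycle 0 → 2 → 0: weight = 14, length = 2, mean = 14/2 ≈ 7.000
  cycle 1 → 0 → 1: weight = 10, length = 2, mean = 10/2 ≈ 5.000
Minimum mean = 5.000, attained e.g. along the cycle 0 → 1 → 0 with weight 10 and length 2. So λ(A) = 10/2 = 5.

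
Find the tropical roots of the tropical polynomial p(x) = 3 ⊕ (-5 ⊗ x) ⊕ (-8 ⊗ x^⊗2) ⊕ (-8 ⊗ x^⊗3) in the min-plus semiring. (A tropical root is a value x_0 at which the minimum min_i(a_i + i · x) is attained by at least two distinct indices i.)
Roots: {0, 3, 8}

Each tropical root is a break point of the lower envelope of the lines y = a_i + i · x (there are 4 lines, with slopes 0, 1, ..., 3). Only the lines that attain the minimum somewhere contribute to roots; other lines are dominated. Here the surviving (envelope) indices are i = 3, i = 2, i = 1, i = 0.
Intersections between consecutive envelope lines give the roots: for adjacent envelope indices i < j the intersection is x = (a_i − a_j) / (j − i). Reading off the sorted break points: {0, 3, 8}.
Verification: at each break x_0, at least two indices attain the minimum of min_i(a_i + i · x_0).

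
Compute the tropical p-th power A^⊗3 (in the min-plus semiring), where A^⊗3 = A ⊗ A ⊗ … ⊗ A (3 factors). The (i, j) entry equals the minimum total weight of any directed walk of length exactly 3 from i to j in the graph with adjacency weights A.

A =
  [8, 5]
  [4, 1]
A^⊗3 =
  [10, 7]
  [6, 3]

Each entry (A^⊗3)_ij equals the minimum over all length-3 walks i = v_0 → v_1 → … → v_3 = j of Σ_t A[v_t][v_{t+1}]. For example, for (i, j) = (0, 1) we minimise over 4 possible intermediate vertex sequences; the minimum is 7, attained along the walk 0 → 1 → 1 → 1.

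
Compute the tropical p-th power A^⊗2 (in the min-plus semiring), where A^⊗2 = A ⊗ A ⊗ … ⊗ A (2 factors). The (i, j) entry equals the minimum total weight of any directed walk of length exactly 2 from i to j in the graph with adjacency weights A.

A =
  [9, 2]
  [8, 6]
A^⊗2 =
  [10, 8]
  [14, 10]

Each entry (A^⊗2)_ij equals the minimum over all length-2 walks i = v_0 → v_1 → … → v_2 = j of Σ_t A[v_t][v_{t+1}]. For example, for (i, j) = (0, 1) we minimise over 2 possible intermediate vertex sequences; the minimum is 8, attained along the walk 0 → 1 → 1.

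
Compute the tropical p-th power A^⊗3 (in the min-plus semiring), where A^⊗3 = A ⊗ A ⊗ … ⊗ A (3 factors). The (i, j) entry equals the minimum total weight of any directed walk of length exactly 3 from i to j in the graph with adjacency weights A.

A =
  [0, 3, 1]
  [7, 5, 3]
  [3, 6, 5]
A^⊗3 =
  [0, 3, 1]
  [6, 9, 7]
  [3, 6, 4]

Each entry (A^⊗3)_ij equals the minimum over all length-3 walks i = v_0 → v_1 → … → v_3 = j of Σ_t A[v_t][v_{t+1}]. For example, for (i, j) = (0, 2) we minimise over 9 possible intermediate vertex sequences; the minimum is 1, attained along the walk 0 → 0 → 0 → 2.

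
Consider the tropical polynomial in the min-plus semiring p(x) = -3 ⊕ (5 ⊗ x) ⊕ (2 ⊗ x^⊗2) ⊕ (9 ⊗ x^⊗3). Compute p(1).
p(1) = -3

A tropical monomial a ⊗ x^⊗i evaluates to a + i · x. Evaluating each term at x = 1:
  Term 0 contributes -3 + 0 · 1 = -3
  Term 1 contributes 5 + 1 · 1 = 6
  Term 2 contributes 2 + 2 · 1 = 4
  Term 3 contributes 9 + 3 · 1 = 12
p(1) = ⊕ of these = min[-3, 6, 4, 12] = -3.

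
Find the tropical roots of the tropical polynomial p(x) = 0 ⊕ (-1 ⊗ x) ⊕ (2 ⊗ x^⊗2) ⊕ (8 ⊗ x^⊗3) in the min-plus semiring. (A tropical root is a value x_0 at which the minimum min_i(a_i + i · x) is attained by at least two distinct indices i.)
Roots: {-6, -3, 1}

Each tropical root is a break point of the lower envelope of the lines y = a_i + i · x (there are 4 lines, with slopes 0, 1, ..., 3). Only the lines that attain the minimum somewhere contribute to roots; other lines are dominated. Here the surviving (envelope) indices are i = 3, i = 2, i = 1, i = 0.
Intersections between consecutive envelope lines give the roots: for adjacent envelope indices i < j the intersection is x = (a_i − a_j) / (j − i). Reading off the sorted break points: {-6, -3, 1}.
Verification: at each break x_0, at least two indices attain the minimum of min_i(a_i + i · x_0).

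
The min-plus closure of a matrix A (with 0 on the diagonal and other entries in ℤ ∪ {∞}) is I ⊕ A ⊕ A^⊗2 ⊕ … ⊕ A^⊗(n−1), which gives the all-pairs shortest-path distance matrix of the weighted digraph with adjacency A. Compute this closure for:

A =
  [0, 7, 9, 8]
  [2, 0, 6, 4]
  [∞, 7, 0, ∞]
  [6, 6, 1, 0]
Closure =
  [0, 7, 9, 8]
  [2, 0, 5, 4]
  [9, 7, 0, 11]
  [6, 6, 1, 0]

This is the Floyd-Warshall all-pairs shortest-path computation. For each intermediate vertex k = 0, 1, …, 3, update dist[i][j] ← min(dist[i][j], dist[i][k] + dist[k][j]). The final matrix gives, for each (i, j), the minimum total weight of any directed path from i to j (possibly empty when i = j).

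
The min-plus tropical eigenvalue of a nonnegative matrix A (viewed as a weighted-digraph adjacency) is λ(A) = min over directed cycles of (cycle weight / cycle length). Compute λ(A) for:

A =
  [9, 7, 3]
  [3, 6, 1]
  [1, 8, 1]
λ(A) = 1

Enumerate directed cycles and compute their means (weight / length). Sample:
  cycle 0 → 0: weight = 9, length = 1, mean = 9/1 ≈ 9.000
  cycle 1 → 1: weight = 6, length = 1, mean = 6/1 ≈ 6.000
  cycle 2 → 2: weight = 1, length = 1, mean = 1/1 ≈ 1.000
  cycle 0 → 1 → 0: weight = 10, length = 2, mean = 10/2 ≈ 5.000
  cycle 0 → 2 → 0: weight = 4, length = 2, mean = 4/2 ≈ 2.000
  cycle 1 → 0 → 1: weight = 10, length = 2, mean = 10/2 ≈ 5.000
Minimum mean = 1.000, attained e.g. along the cycle 2 → 2 with weight 1 and length 1. So λ(A) = 1/1 = 1.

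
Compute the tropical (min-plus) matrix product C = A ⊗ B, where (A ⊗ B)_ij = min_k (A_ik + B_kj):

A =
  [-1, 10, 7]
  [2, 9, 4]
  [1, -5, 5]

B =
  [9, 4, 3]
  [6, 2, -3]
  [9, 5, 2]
A ⊗ B =
  [8, 3, 2]
  [11, 6, 5]
  [1, -3, -8]

Apply the min-plus product entry-by-entry:
  C[0][0] = min over k of (A[0][0] + B[0][0] = -1 + 9 = 8, A[0][1] + B[1][0] = 10 + 6 = 16, A[0][2] + B[2][0] = 7 + 9 = 16) = 8 (attained at k = 0)
  C[0][1] = min over k of (A[0][0] + B[0][1] = -1 + 4 = 3, A[0][1] + B[1][1] = 10 + 2 = 12, A[0][2] + B[2][1] = 7 + 5 = 12) = 3 (attained at k = 0)
  C[0][2] = min over k of (A[0][0] + B[0][2] = -1 + 3 = 2, A[0][1] + B[1][2] = 10 + -3 = 7, A[0][2] + B[2][2] = 7 + 2 = 9) = 2 (attained at k = 0)
  C[1][0] = min over k of (A[1][0] + B[0][0] = 2 + 9 = 11, A[1][1] + B[1][0] = 9 + 6 = 15, A[1][2] + B[2][0] = 4 + 9 = 13) = 11 (attained at k = 0)
  C[1][1] = min over k of (A[1][0] + B[0][1] = 2 + 4 = 6, A[1][1] + B[1][1] = 9 + 2 = 11, A[1][2] + B[2][1] = 4 + 5 = 9) = 6 (attained at k = 0)
  C[1][2] = min over k of (A[1][0] + B[0][2] = 2 + 3 = 5, A[1][1] + B[1][2] = 9 + -3 = 6, A[1][2] + B[2][2] = 4 + 2 = 6) = 5 (attained at k = 0)
  C[2][0] = min over k of (A[2][0] + B[0][0] = 1 + 9 = 10, A[2][1] + B[1][0] = -5 + 6 = 1, A[2][2] + B[2][0] = 5 + 9 = 14) = 1 (attained at k = 1)
  C[2][1] = min over k of (A[2][0] + B[0][1] = 1 + 4 = 5, A[2][1] + B[1][1] = -5 + 2 = -3, A[2][2] + B[2][1] = 5 + 5 = 10) = -3 (attained at k = 1)
  C[2][2] = min over k of (A[2][0] + B[0][2] = 1 + 3 = 4, A[2][1] + B[1][2] = -5 + -3 = -8, A[2][2] + B[2][2] = 5 + 2 = 7) = -8 (attained at k = 1)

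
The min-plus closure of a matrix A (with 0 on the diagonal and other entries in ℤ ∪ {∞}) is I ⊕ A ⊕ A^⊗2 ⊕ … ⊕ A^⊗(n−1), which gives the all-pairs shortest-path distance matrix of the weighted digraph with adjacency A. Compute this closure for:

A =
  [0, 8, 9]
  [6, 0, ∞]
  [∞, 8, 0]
Closure =
  [0, 8, 9]
  [6, 0, 15]
  [14, 8, 0]

This is the Floyd-Warshall all-pairs shortest-path computation. For each intermediate vertex k = 0, 1, …, 2, update dist[i][j] ← min(dist[i][j], dist[i][k] + dist[k][j]). The final matrix gives, for each (i, j), the minimum total weight of any directed path from i to j (possibly empty when i = j).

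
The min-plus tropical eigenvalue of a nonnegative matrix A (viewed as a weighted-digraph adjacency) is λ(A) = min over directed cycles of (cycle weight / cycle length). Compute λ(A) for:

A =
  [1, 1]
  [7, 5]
λ(A) = 1

Enumerate directed cycles and compute their means (weight / length). Sample:
  cycle 0 → 0: weight = 1, length = 1, mean = 1/1 ≈ 1.000
  cycle 1 → 1: weight = 5, length = 1, mean = 5/1 ≈ 5.000
  cycle 0 → 1 → 0: weight = 8, length = 2, mean = 8/2 ≈ 4.000
  cycle 1 → 0 → 1: weight = 8, length = 2, mean = 8/2 ≈ 4.000
Minimum mean = 1.000, attained e.g. along the cycle 0 → 0 with weight 1 and length 1. So λ(A) = 1/1 = 1.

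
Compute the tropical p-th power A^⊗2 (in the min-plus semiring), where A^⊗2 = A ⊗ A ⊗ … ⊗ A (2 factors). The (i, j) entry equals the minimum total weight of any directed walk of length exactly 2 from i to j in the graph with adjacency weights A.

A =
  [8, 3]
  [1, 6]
A^⊗2 =
  [4, 9]
  [7, 4]

Each entry (A^⊗2)_ij equals the minimum over all length-2 walks i = v_0 → v_1 → … → v_2 = j of Σ_t A[v_t][v_{t+1}]. For example, for (i, j) = (0, 1) we minimise over 2 possible intermediate vertex sequences; the minimum is 9, attained along the walk 0 → 1 → 1.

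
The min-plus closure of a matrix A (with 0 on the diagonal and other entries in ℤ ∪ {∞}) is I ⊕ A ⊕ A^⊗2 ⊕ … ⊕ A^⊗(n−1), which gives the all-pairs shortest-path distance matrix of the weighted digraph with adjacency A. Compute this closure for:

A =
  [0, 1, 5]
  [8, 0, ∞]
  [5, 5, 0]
Closure =
  [0, 1, 5]
  [8, 0, 13]
  [5, 5, 0]

This is the Floyd-Warshall all-pairs shortest-path computation. For each intermediate vertex k = 0, 1, …, 2, update dist[i][j] ← min(dist[i][j], dist[i][k] + dist[k][j]). The final matrix gives, for each (i, j), the minimum total weight of any directed path from i to j (possibly empty when i = j).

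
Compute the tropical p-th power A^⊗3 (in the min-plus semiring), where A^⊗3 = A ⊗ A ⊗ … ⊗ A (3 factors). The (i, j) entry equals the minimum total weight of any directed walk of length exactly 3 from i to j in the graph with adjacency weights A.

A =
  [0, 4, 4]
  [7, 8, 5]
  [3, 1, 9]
A^⊗3 =
  [0, 4, 4]
  [7, 11, 11]
  [3, 7, 7]

Each entry (A^⊗3)_ij equals the minimum over all length-3 walks i = v_0 → v_1 → … → v_3 = j of Σ_t A[v_t][v_{t+1}]. For example, for (i, j) = (0, 2) we minimise over 9 possible intermediate vertex sequences; the minimum is 4, attained along the walk 0 → 0 → 0 → 2.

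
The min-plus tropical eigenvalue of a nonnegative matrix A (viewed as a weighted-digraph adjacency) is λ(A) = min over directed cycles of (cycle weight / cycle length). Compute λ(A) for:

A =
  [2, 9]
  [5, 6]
λ(A) = 2

Enumerate directed cycles and compute their means (weight / length). Sample:
  cycle 0 → 0: weight = 2, length = 1, mean = 2/1 ≈ 2.000
  cycle 1 → 1: weight = 6, length = 1, mean = 6/1 ≈ 6.000
  cycle 0 → 1 → 0: weight = 14, length = 2, mean = 14/2 ≈ 7.000
  cycle 1 → 0 → 1: weight = 14, length = 2, mean = 14/2 ≈ 7.000
Minimum mean = 2.000, attained e.g. along the cycle 0 → 0 with weight 2 and length 1. So λ(A) = 2/1 = 2.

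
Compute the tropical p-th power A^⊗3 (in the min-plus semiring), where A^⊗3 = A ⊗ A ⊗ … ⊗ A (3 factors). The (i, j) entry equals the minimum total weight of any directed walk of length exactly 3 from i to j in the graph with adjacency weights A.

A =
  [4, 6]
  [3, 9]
A^⊗3 =
  [12, 14]
  [11, 13]

Each entry (A^⊗3)_ij equals the minimum over all length-3 walks i = v_0 → v_1 → … → v_3 = j of Σ_t A[v_t][v_{t+1}]. For example, for (i, j) = (0, 1) we minimise over 4 possible intermediate vertex sequences; the minimum is 14, attained along the walk 0 → 0 → 0 → 1.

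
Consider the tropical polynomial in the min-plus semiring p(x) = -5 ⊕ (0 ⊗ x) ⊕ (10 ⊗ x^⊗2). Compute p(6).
p(6) = -5

A tropical monomial a ⊗ x^⊗i evaluates to a + i · x. Evaluating each term at x = 6:
  Term 0 contributes -5 + 0 · 6 = -5
  Term 1 contributes 0 + 1 · 6 = 6
  Term 2 contributes 10 + 2 · 6 = 22
p(6) = ⊕ of these = min[-5, 6, 22] = -5.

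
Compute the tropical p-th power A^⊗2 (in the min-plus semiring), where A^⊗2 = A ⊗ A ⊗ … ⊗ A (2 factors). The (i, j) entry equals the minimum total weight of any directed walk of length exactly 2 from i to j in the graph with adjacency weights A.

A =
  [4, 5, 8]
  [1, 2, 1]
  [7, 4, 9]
A^⊗2 =
  [6, 7, 6]
  [3, 4, 3]
  [5, 6, 5]

Each entry (A^⊗2)_ij equals the minimum over all length-2 walks i = v_0 → v_1 → … → v_2 = j of Σ_t A[v_t][v_{t+1}]. For example, for (i, j) = (0, 2) we minimise over 3 possible intermediate vertex sequences; the minimum is 6, attained along the walk 0 → 1 → 2.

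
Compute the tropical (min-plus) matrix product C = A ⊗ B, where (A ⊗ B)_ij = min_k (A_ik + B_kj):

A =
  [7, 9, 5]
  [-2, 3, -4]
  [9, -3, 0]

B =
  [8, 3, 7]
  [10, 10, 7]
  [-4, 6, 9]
A ⊗ B =
  [1, 10, 14]
  [-8, 1, 5]
  [-4, 6, 4]

Apply the min-plus product entry-by-entry:
  C[0][0] = min over k of (A[0][0] + B[0][0] = 7 + 8 = 15, A[0][1] + B[1][0] = 9 + 10 = 19, A[0][2] + B[2][0] = 5 + -4 = 1) = 1 (attained at k = 2)
  C[0][1] = min over k of (A[0][0] + B[0][1] = 7 + 3 = 10, A[0][1] + B[1][1] = 9 + 10 = 19, A[0][2] + B[2][1] = 5 + 6 = 11) = 10 (attained at k = 0)
  C[0][2] = min over k of (A[0][0] + B[0][2] = 7 + 7 = 14, A[0][1] + B[1][2] = 9 + 7 = 16, A[0][2] + B[2][2] = 5 + 9 = 14) = 14 (attained at k = 0)
  C[1][0] = min over k of (A[1][0] + B[0][0] = -2 + 8 = 6, A[1][1] + B[1][0] = 3 + 10 = 13, A[1][2] + B[2][0] = -4 + -4 = -8) = -8 (attained at k = 2)
  C[1][1] = min over k of (A[1][0] + B[0][1] = -2 + 3 = 1, A[1][1] + B[1][1] = 3 + 10 = 13, A[1][2] + B[2][1] = -4 + 6 = 2) = 1 (attained at k = 0)
  C[1][2] = min over k of (A[1][0] + B[0][2] = -2 + 7 = 5, A[1][1] + B[1][2] = 3 + 7 = 10, A[1][2] + B[2][2] = -4 + 9 = 5) = 5 (attained at k = 0)
  C[2][0] = min over k of (A[2][0] + B[0][0] = 9 + 8 = 17, A[2][1] + B[1][0] = -3 + 10 = 7, A[2][2] + B[2][0] = 0 + -4 = -4) = -4 (attained at k = 2)
  C[2][1] = min over k of (A[2][0] + B[0][1] = 9 + 3 = 12, A[2][1] + B[1][1] = -3 + 10 = 7, A[2][2] + B[2][1] = 0 + 6 = 6) = 6 (attained at k = 2)
  C[2][2] = min over k of (A[2][0] + B[0][2] = 9 + 7 = 16, A[2][1] + B[1][2] = -3 + 7 = 4, A[2][2] + B[2][2] = 0 + 9 = 9) = 4 (attained at k = 1)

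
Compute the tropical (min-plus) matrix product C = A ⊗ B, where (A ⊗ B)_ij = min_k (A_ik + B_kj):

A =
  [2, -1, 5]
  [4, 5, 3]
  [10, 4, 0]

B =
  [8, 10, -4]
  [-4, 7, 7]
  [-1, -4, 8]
A ⊗ B =
  [-5, 1, -2]
  [1, -1, 0]
  [-1, -4, 6]

Apply the min-plus product entry-by-entry:
  C[0][0] = min over k of (A[0][0] + B[0][0] = 2 + 8 = 10, A[0][1] + B[1][0] = -1 + -4 = -5, A[0][2] + B[2][0] = 5 + -1 = 4) = -5 (attained at k = 1)
  C[0][1] = min over k of (A[0][0] + B[0][1] = 2 + 10 = 12, A[0][1] + B[1][1] = -1 + 7 = 6, A[0][2] + B[2][1] = 5 + -4 = 1) = 1 (attained at k = 2)
  C[0][2] = min over k of (A[0][0] + B[0][2] = 2 + -4 = -2, A[0][1] + B[1][2] = -1 + 7 = 6, A[0][2] + B[2][2] = 5 + 8 = 13) = -2 (attained at k = 0)
  C[1][0] = min over k of (A[1][0] + B[0][0] = 4 + 8 = 12, A[1][1] + B[1][0] = 5 + -4 = 1, A[1][2] + B[2][0] = 3 + -1 = 2) = 1 (attained at k = 1)
  C[1][1] = min over k of (A[1][0] + B[0][1] = 4 + 10 = 14, A[1][1] + B[1][1] = 5 + 7 = 12, A[1][2] + B[2][1] = 3 + -4 = -1) = -1 (attained at k = 2)
  C[1][2] = min over k of (A[1][0] + B[0][2] = 4 + -4 = 0, A[1][1] + B[1][2] = 5 + 7 = 12, A[1][2] + B[2][2] = 3 + 8 = 11) = 0 (attained at k = 0)
  C[2][0] = min over k of (A[2][0] + B[0][0] = 10 + 8 = 18, A[2][1] + B[1][0] = 4 + -4 = 0, A[2][2] + B[2][0] = 0 + -1 = -1) = -1 (attained at k = 2)
  C[2][1] = min over k of (A[2][0] + B[0][1] = 10 + 10 = 20, A[2][1] + B[1][1] = 4 + 7 = 11, A[2][2] + B[2][1] = 0 + -4 = -4) = -4 (attained at k = 2)
  C[2][2] = min over k of (A[2][0] + B[0][2] = 10 + -4 = 6, A[2][1] + B[1][2] = 4 + 7 = 11, A[2][2] + B[2][2] = 0 + 8 = 8) = 6 (attained at k = 0)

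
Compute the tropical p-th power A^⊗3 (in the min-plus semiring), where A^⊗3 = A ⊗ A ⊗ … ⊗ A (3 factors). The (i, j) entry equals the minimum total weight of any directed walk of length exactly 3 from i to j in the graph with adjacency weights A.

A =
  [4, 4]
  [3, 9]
A^⊗3 =
  [11, 11]
  [10, 11]

Each entry (A^⊗3)_ij equals the minimum over all length-3 walks i = v_0 → v_1 → … → v_3 = j of Σ_t A[v_t][v_{t+1}]. For example, for (i, j) = (0, 1) we minimise over 4 possible intermediate vertex sequences; the minimum is 11, attained along the walk 0 → 1 → 0 → 1.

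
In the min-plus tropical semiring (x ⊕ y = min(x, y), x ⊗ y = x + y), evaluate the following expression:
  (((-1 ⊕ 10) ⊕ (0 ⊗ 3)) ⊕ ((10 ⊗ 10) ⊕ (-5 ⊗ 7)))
(((-1 ⊕ 10) ⊕ (0 ⊗ 3)) ⊕ ((10 ⊗ 10) ⊕ (-5 ⊗ 7))) = -1

Expand innermost to outermost. Recall ⊕ takes the minimum of its arguments and ⊗ takes their sum. Working out the expression (((-1 ⊕ 10) ⊕ (0 ⊗ 3)) ⊕ ((10 ⊗ 10) ⊕ (-5 ⊗ 7))) gives -1.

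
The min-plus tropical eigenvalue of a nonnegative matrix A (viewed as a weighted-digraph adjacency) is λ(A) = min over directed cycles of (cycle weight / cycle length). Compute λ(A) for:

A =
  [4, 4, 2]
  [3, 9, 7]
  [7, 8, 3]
λ(A) = 3

Enumerate directed cycles and compute their means (weight / length). Sample:
  cycle 0 → 0: weight = 4, length = 1, mean = 4/1 ≈ 4.000
  cycle 1 → 1: weight = 9, length = 1, mean = 9/1 ≈ 9.000
  cycle 2 → 2: weight = 3, length = 1, mean = 3/1 ≈ 3.000
  cycle 0 → 1 → 0: weight = 7, length = 2, mean = 7/2 ≈ 3.500
  cycle 0 → 2 → 0: weight = 9, length = 2, mean = 9/2 ≈ 4.500
  cycle 1 → 0 → 1: weight = 7, length = 2, mean = 7/2 ≈ 3.500
Minimum mean = 3.000, attained e.g. along the cycle 2 → 2 with weight 3 and length 1. So λ(A) = 3/1 = 3.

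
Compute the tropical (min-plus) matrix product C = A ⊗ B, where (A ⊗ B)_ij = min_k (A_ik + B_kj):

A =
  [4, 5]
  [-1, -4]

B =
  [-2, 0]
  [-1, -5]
A ⊗ B =
  [2, 0]
  [-5, -9]

Apply the min-plus product entry-by-entry:
  C[0][0] = min over k of (A[0][0] + B[0][0] = 4 + -2 = 2, A[0][1] + B[1][0] = 5 + -1 = 4) = 2 (attained at k = 0)
  C[0][1] = min over k of (A[0][0] + B[0][1] = 4 + 0 = 4, A[0][1] + B[1][1] = 5 + -5 = 0) = 0 (attained at k = 1)
  C[1][0] = min over k of (A[1][0] + B[0][0] = -1 + -2 = -3, A[1][1] + B[1][0] = -4 + -1 = -5) = -5 (attained at k = 1)
  C[1][1] = min over k of (A[1][0] + B[0][1] = -1 + 0 = -1, A[1][1] + B[1][1] = -4 + -5 = -9) = -9 (attained at k = 1)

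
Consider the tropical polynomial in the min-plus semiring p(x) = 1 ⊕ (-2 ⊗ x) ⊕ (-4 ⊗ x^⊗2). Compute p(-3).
p(-3) = -10

A tropical monomial a ⊗ x^⊗i evaluates to a + i · x. Evaluating each term at x = -3:
  Term 0 contributes 1 + 0 · -3 = 1
  Term 1 contributes -2 + 1 · -3 = -5
  Term 2 contributes -4 + 2 · -3 = -10
p(-3) = ⊕ of these = min[1, -5, -10] = -10.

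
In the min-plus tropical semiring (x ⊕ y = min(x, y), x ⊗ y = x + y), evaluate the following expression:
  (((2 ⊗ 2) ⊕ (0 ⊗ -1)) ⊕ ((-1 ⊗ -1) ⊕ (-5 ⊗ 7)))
(((2 ⊗ 2) ⊕ (0 ⊗ -1)) ⊕ ((-1 ⊗ -1) ⊕ (-5 ⊗ 7))) = -2

Expand innermost to outermost. Recall ⊕ takes the minimum of its arguments and ⊗ takes their sum. Working out the expression (((2 ⊗ 2) ⊕ (0 ⊗ -1)) ⊕ ((-1 ⊗ -1) ⊕ (-5 ⊗ 7))) gives -2.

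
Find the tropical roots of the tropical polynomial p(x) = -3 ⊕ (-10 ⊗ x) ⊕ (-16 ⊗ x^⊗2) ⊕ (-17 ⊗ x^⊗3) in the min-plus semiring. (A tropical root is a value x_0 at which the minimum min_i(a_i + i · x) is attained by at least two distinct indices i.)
Roots: {1, 6, 7}

Each tropical root is a break point of the lower envelope of the lines y = a_i + i · x (there are 4 lines, with slopes 0, 1, ..., 3). Only the lines that attain the minimum somewhere contribute to roots; other lines are dominated. Here the surviving (envelope) indices are i = 3, i = 2, i = 1, i = 0.
Intersections between consecutive envelope lines give the roots: for adjacent envelope indices i < j the intersection is x = (a_i − a_j) / (j − i). Reading off the sorted break points: {1, 6, 7}.
Verification: at each break x_0, at least two indices attain the minimum of min_i(a_i + i · x_0).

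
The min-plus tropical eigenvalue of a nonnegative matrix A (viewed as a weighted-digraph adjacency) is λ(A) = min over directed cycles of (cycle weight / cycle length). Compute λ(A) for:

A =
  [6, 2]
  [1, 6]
λ(A) = 3/2

Enumerate directed cycles and compute their means (weight / length). Sample:
  cycle 0 → 0: weight = 6, length = 1, mean = 6/1 ≈ 6.000
  cycle 1 → 1: weight = 6, length = 1, mean = 6/1 ≈ 6.000
  cycle 0 → 1 → 0: weight = 3, length = 2, mean = 3/2 ≈ 1.500
  cycle 1 → 0 → 1: weight = 3, length = 2, mean = 3/2 ≈ 1.500
Minimum mean = 1.500, attained e.g. along the cycle 0 → 1 → 0 with weight 3 and length 2. So λ(A) = 3/2 = 3/2.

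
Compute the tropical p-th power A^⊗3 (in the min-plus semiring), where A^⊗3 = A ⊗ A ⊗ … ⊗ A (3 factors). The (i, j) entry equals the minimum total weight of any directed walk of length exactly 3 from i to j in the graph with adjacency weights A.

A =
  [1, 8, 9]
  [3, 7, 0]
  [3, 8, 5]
A^⊗3 =
  [3, 10, 9]
  [4, 11, 8]
  [5, 12, 11]

Each entry (A^⊗3)_ij equals the minimum over all length-3 walks i = v_0 → v_1 → … → v_3 = j of Σ_t A[v_t][v_{t+1}]. For example, for (i, j) = (0, 2) we minimise over 9 possible intermediate vertex sequences; the minimum is 9, attained along the walk 0 → 0 → 1 → 2.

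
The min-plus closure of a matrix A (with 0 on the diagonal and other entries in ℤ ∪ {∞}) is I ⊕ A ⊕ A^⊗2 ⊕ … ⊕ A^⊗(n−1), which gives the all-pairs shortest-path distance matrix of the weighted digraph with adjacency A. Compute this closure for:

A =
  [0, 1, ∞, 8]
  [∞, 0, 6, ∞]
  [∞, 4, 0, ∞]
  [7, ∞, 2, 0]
Closure =
  [0, 1, 7, 8]
  [∞, 0, 6, ∞]
  [∞, 4, 0, ∞]
  [7, 6, 2, 0]

This is the Floyd-Warshall all-pairs shortest-path computation. For each intermediate vertex k = 0, 1, …, 3, update dist[i][j] ← min(dist[i][j], dist[i][k] + dist[k][j]). The final matrix gives, for each (i, j), the minimum total weight of any directed path from i to j (possibly empty when i = j).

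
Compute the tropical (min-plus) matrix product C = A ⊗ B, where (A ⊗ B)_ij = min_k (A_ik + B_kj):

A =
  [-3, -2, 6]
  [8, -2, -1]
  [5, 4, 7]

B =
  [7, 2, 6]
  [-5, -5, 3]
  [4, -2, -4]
A ⊗ B =
  [-7, -7, 1]
  [-7, -7, -5]
  [-1, -1, 3]

Apply the min-plus product entry-by-entry:
  C[0][0] = min over k of (A[0][0] + B[0][0] = -3 + 7 = 4, A[0][1] + B[1][0] = -2 + -5 = -7, A[0][2] + B[2][0] = 6 + 4 = 10) = -7 (attained at k = 1)
  C[0][1] = min over k of (A[0][0] + B[0][1] = -3 + 2 = -1, A[0][1] + B[1][1] = -2 + -5 = -7, A[0][2] + B[2][1] = 6 + -2 = 4) = -7 (attained at k = 1)
  C[0][2] = min over k of (A[0][0] + B[0][2] = -3 + 6 = 3, A[0][1] + B[1][2] = -2 + 3 = 1, A[0][2] + B[2][2] = 6 + -4 = 2) = 1 (attained at k = 1)
  C[1][0] = min over k of (A[1][0] + B[0][0] = 8 + 7 = 15, A[1][1] + B[1][0] = -2 + -5 = -7, A[1][2] + B[2][0] = -1 + 4 = 3) = -7 (attained at k = 1)
  C[1][1] = min over k of (A[1][0] + B[0][1] = 8 + 2 = 10, A[1][1] + B[1][1] = -2 + -5 = -7, A[1][2] + B[2][1] = -1 + -2 = -3) = -7 (attained at k = 1)
  C[1][2] = min over k of (A[1][0] + B[0][2] = 8 + 6 = 14, A[1][1] + B[1][2] = -2 + 3 = 1, A[1][2] + B[2][2] = -1 + -4 = -5) = -5 (attained at k = 2)
  C[2][0] = min over k of (A[2][0] + B[0][0] = 5 + 7 = 12, A[2][1] + B[1][0] = 4 + -5 = -1, A[2][2] + B[2][0] = 7 + 4 = 11) = -1 (attained at k = 1)
  C[2][1] = min over k of (A[2][0] + B[0][1] = 5 + 2 = 7, A[2][1] + B[1][1] = 4 + -5 = -1, A[2][2] + B[2][1] = 7 + -2 = 5) = -1 (attained at k = 1)
  C[2][2] = min over k of (A[2][0] + B[0][2] = 5 + 6 = 11, A[2][1] + B[1][2] = 4 + 3 = 7, A[2][2] + B[2][2] = 7 + -4 = 3) = 3 (attained at k = 2)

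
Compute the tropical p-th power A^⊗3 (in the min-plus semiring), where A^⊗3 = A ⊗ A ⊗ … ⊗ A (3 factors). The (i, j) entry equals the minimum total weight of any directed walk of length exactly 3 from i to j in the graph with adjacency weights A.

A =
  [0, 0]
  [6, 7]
A^⊗3 =
  [0, 0]
  [6, 6]

Each entry (A^⊗3)_ij equals the minimum over all length-3 walks i = v_0 → v_1 → … → v_3 = j of Σ_t A[v_t][v_{t+1}]. For example, for (i, j) = (0, 1) we minimise over 4 possible intermediate vertex sequences; the minimum is 0, attained along the walk 0 → 0 → 0 → 1.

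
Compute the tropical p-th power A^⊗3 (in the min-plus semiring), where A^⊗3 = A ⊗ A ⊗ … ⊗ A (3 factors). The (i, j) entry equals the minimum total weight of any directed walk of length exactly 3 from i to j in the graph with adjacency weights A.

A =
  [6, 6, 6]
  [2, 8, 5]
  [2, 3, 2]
A^⊗3 =
  [10, 11, 10]
  [9, 10, 9]
  [6, 7, 6]

Each entry (A^⊗3)_ij equals the minimum over all length-3 walks i = v_0 → v_1 → … → v_3 = j of Σ_t A[v_t][v_{t+1}]. For example, for (i, j) = (0, 2) we minimise over 9 possible intermediate vertex sequences; the minimum is 10, attained along the walk 0 → 2 → 2 → 2.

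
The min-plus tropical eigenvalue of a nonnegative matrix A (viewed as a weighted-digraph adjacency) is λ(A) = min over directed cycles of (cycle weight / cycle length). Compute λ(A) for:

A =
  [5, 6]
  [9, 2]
λ(A) = 2

Enumerate directed cycles and compute their means (weight / length). Sample:
  cycle 0 → 0: weight = 5, length = 1, mean = 5/1 ≈ 5.000
  cycle 1 → 1: weight = 2, length = 1, mean = 2/1 ≈ 2.000
  cycle 0 → 1 → 0: weight = 15, length = 2, mean = 15/2 ≈ 7.500
  cycle 1 → 0 → 1: weight = 15, length = 2, mean = 15/2 ≈ 7.500
Minimum mean = 2.000, attained e.g. along the cycle 1 → 1 with weight 2 and length 1. So λ(A) = 2/1 = 2.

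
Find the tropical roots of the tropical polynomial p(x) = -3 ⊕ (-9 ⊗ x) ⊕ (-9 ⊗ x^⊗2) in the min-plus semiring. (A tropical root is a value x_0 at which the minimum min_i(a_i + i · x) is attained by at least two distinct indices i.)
Roots: {0, 6}

Each tropical root is a break point of the lower envelope of the lines y = a_i + i · x (there are 3 lines, with slopes 0, 1, ..., 2). Only the lines that attain the minimum somewhere contribute to roots; other lines are dominated. Here the surviving (envelope) indices are i = 2, i = 1, i = 0.
Intersections between consecutive envelope lines give the roots: for adjacent envelope indices i < j the intersection is x = (a_i − a_j) / (j − i). Reading off the sorted break points: {0, 6}.
Verification: at each break x_0, at least two indices attain the minimum of min_i(a_i + i · x_0).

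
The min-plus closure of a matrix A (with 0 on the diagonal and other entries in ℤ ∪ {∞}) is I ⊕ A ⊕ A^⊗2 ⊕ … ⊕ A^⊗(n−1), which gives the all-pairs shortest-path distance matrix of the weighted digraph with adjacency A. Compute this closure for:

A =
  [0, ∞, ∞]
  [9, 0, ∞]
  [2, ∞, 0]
Closure =
  [0, ∞, ∞]
  [9, 0, ∞]
  [2, ∞, 0]

This is the Floyd-Warshall all-pairs shortest-path computation. For each intermediate vertex k = 0, 1, …, 2, update dist[i][j] ← min(dist[i][j], dist[i][k] + dist[k][j]). The final matrix gives, for each (i, j), the minimum total weight of any directed path from i to j (possibly empty when i = j).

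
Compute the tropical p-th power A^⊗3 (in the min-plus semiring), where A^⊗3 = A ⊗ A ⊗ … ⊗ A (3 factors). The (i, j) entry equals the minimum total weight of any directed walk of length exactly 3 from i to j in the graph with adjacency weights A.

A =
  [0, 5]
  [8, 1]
A^⊗3 =
  [0, 5]
  [8, 3]

Each entry (A^⊗3)_ij equals the minimum over all length-3 walks i = v_0 → v_1 → … → v_3 = j of Σ_t A[v_t][v_{t+1}]. For example, for (i, j) = (0, 1) we minimise over 4 possible intermediate vertex sequences; the minimum is 5, attained along the walk 0 → 0 → 0 → 1.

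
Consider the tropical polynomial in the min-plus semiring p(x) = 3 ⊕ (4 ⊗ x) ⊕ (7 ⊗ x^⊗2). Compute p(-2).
p(-2) = 2

A tropical monomial a ⊗ x^⊗i evaluates to a + i · x. Evaluating each term at x = -2:
  Term 0 contributes 3 + 0 · -2 = 3
  Term 1 contributes 4 + 1 · -2 = 2
  Term 2 contributes 7 + 2 · -2 = 3
p(-2) = ⊕ of these = min[3, 2, 3] = 2.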